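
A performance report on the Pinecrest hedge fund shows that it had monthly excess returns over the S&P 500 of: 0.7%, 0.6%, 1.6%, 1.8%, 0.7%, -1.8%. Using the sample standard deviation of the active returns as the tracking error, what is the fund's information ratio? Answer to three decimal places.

0.468

r̄ = (0.7 + 0.6 + 1.6 + 1.8 + 0.7 − 1.8) / 6 = 3.60 / 6 = 0.6000%
Sample σ = √[Σ(r − r̄)² / 5] = √[8.2200 / 5] = √1.6440 = 1.2822%
IR = r̄ / tracking error = 0.6000 / 1.2822 = 0.4679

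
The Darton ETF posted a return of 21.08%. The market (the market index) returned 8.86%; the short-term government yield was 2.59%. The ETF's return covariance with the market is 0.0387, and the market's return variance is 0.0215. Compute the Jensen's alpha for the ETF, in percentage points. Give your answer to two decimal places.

β = Cov / Var = 0.0387 / 0.0215 = 1.8000
E[R] = Rf + β(Rm − Rf) = 2.59% + 1.8000 × (8.86% − 2.59%) = 13.8760%
α = Rp − E[R] = 21.08% − 13.8760% = 7.2040

7.20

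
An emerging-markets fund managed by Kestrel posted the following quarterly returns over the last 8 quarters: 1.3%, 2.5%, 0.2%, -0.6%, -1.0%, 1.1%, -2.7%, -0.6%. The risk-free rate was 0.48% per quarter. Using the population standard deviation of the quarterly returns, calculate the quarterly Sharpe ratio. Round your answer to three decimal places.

r̄ = (1.3 + 2.5 + 0.2 − 0.6 − 1 + 1.1 − 2.7 − 0.6) / 8 = 0.0250%
Population std dev = √[18.1950 / 8] = 1.5081%
Sharpe = (r̄ − rf) / σ = (0.0250 − 0.48) / 1.5081 = -0.4550 / 1.5081 = -0.3017

-0.302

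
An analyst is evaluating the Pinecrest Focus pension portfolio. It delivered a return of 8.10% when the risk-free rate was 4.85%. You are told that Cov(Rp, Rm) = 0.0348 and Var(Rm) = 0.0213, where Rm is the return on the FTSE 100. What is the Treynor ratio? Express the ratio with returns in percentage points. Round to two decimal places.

β = Cov / Var = 0.0348 / 0.0213 = 1.6338
Treynor = (Rp − Rf) / β = (8.10% − 4.85%) / 1.6338 = 3.25 / 1.6338 = 1.9892

1.99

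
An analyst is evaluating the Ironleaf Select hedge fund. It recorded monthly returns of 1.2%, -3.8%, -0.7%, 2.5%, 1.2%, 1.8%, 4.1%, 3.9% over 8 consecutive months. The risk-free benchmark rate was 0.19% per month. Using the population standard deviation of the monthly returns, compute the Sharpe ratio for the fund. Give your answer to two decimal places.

r̄ = (1.2 − 3.8 − 0.7 + 2.5 + 1.2 + 1.8 + 4.1 + 3.9) / 8 = 1.2750%
Σ(r − r̄)² = (1.2 − 1.2750)² + (-3.8 − 1.2750)² + (-0.7 − 1.2750)² + … = 46.3150
σ = √[46.3150 / 8] = 2.4061%
Sharpe = (r̄ − rf) / σ = (1.2750 − 0.19) / 2.4061 = 1.0850 / 2.4061 = 0.4509

0.45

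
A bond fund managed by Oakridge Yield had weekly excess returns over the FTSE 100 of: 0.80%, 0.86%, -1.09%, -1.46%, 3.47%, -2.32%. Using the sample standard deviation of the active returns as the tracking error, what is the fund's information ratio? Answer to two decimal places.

0.02

μ = (0.8 + 0.86 − 1.09 − 1.46 + 3.47 − 2.32) / 6 = 0.260 / 6 = 0.0433%
Σ(r − μ)² = (0.8 − 0.0433)² + (0.86 − 0.0433)² + … = 22.1113
sample σ = √(22.1113 / 5) = √4.4223 = 2.1029%
IR = μ / tracking error = 0.0433 / 2.1029 = 0.0206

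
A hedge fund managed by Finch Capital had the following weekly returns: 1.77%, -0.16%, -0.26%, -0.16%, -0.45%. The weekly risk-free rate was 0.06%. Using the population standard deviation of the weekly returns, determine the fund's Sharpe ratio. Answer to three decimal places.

r̄ = (1.77 − 0.16 − 0.26 − 0.16 − 0.45) / 5 = 0.1480%
Population σ = √[Σ(r − r̄)² / 5] = √[3.3447 / 5] = √0.6689 = 0.8179%
Sharpe = (r̄ − rf) / σ = (0.1480 − 0.06) / 0.8179 = 0.0880 / 0.8179 = 0.1076

0.108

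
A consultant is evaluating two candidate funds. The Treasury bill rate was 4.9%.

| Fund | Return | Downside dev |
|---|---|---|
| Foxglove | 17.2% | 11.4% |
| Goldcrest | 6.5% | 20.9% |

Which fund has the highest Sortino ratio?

Foxglove: Sortino ratio = (17.2% − 4.9%) / 11.4% = 1.079
Goldcrest: Sortino ratio = (6.5% − 4.9%) / 20.9% = 0.077
Highest: Foxglove (1.079).

Foxglove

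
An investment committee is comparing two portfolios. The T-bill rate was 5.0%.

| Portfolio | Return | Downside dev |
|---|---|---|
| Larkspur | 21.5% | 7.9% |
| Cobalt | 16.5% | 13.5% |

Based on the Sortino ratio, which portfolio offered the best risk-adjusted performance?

Larkspur

Larkspur: Sortino ratio = (21.5% − 5.0%) / 7.9% = 2.089
Cobalt: Sortino ratio = (16.5% − 5.0%) / 13.5% = 0.852
Highest: Larkspur (2.089).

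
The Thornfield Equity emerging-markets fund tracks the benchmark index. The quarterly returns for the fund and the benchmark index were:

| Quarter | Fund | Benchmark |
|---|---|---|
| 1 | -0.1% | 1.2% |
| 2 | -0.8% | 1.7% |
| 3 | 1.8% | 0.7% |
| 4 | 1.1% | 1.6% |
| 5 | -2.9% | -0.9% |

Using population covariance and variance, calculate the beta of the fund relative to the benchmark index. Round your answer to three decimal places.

r̄p = -0.1800%,  r̄m = 0.8600%
Cov = Σ(rp − r̄p)(rm − r̄m) / 5 = 0.9848
Var(rm) = Σ(rm − r̄m)² / 5 = 0.8984
β = Cov / Var = 0.9848 / 0.8984 = 1.0962

1.096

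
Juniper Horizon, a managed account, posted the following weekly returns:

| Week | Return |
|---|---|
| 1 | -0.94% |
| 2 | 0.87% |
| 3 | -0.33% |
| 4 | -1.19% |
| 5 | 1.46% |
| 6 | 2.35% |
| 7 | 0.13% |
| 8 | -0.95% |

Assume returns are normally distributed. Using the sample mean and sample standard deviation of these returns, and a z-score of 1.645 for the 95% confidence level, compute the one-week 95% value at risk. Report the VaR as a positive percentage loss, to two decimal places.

r̄ = (-0.94 + 0.87 − 0.33 − 1.19 + 1.46 + 2.35 + 0.13 − 0.95) / 8 = 1.400 / 8 = 0.1750%
Σ(r − r̄)² = (-0.94 − 0.1750)² + (0.87 − 0.1750)² + … = 11.4940
σ = √[11.4940 / 7] = 1.2814%
VaR = −(r̄ − z·σ) = −(0.1750 − 1.645 × 1.2814) = −(-1.9329) = 1.9329%

1.93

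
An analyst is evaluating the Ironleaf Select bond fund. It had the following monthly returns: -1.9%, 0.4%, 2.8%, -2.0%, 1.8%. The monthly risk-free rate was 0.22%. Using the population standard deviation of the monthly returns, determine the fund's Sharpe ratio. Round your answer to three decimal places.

r̄ = (-1.9 + 0.4 + 2.8 − 2 + 1.8) / 5 = 0.2200%
Population std dev = √[18.6080 / 5] = 1.9291%
Sharpe = (r̄ − rf) / σ = (0.2200 − 0.22) / 1.9291 = 0.0000 / 1.9291 = 0.0000

0.000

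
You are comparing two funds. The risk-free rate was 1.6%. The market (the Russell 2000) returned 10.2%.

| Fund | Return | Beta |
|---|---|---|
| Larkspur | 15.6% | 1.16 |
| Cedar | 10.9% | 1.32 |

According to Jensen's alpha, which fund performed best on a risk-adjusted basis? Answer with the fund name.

Larkspur: α = 15.6% − [1.6% + 1.16 × (10.2% − 1.6%)] = 4.024
Cedar: α = 10.9% − [1.6% + 1.32 × (10.2% − 1.6%)] = -2.052
Highest: Larkspur (4.024).

Larkspur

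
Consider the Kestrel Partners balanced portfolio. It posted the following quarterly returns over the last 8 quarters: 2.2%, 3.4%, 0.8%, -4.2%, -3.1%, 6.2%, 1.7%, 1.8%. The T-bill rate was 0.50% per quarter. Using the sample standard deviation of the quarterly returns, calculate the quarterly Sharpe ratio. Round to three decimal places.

r̄ = (2.2 + 3.4 + 0.8 − 4.2 − 3.1 + 6.2 + 1.7 + 1.8) / 8 = 1.1000%
Σ(r − r̄)² = (2.2 − 1.1000)² + (3.4 − 1.1000)² + (0.8 − 1.1000)² + … = 79.1800
sample σ = √(79.1800 / 7) = √11.3114 = 3.3632%
Sharpe = (r̄ − rf) / σ = (1.1000 − 0.5) / 3.3632 = 0.6000 / 3.3632 = 0.1784

0.178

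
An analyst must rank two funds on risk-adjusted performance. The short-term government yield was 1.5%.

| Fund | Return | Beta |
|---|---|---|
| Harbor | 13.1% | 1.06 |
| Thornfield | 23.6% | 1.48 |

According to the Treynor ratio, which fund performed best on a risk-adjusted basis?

Thornfield

Harbor: Treynor = (13.1% − 1.5%) / 1.06 = 10.943
Thornfield: Treynor = (23.6% − 1.5%) / 1.48 = 14.932
Highest: Thornfield (14.932).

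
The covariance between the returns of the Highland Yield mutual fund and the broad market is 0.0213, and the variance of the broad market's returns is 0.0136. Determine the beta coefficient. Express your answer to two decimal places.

β = Cov(Rp, Rm) / Var(Rm) = 0.0213 / 0.0136 = 1.5662

1.57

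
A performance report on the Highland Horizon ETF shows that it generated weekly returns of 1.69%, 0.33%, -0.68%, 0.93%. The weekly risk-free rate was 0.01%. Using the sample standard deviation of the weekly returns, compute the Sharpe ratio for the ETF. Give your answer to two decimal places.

μ = (1.69 + 0.33 − 0.68 + 0.93) / 4 = 0.5675%
Σ(r − μ)² = 3.0041; sample σ = √(3.0041/3) = 1.0007%
Sharpe = (μ − rf) / σ = (0.5675 − 0.01) / 1.0007 = 0.5575 / 1.0007 = 0.5571

0.56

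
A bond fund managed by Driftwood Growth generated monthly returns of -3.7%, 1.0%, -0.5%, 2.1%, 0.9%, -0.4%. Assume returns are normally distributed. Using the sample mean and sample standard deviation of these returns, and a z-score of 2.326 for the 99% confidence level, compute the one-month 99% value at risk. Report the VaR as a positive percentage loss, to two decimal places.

r̄ = (-3.7 + 1 − 0.5 + 2.1 + 0.9 − 0.4) / 6 = -0.1000%
Σ(r − r̄)² = (-3.7 − (-0.1000))² + (1 − (-0.1000))² + … = 20.2600
σ = √[20.2600 / 5] = 2.0130%
VaR = −(r̄ − z·σ) = −(-0.1000 − 2.326 × 2.0130) = −(-4.7822) = 4.7822%

4.78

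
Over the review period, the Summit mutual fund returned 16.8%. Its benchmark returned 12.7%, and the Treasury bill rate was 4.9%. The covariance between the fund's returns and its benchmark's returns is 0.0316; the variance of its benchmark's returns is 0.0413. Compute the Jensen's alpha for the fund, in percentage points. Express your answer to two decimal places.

5.93

β = Cov / Var = 0.0316 / 0.0413 = 0.7651
E[R] = Rf + β(Rm − Rf) = 4.9% + 0.7651 × (12.7% − 4.9%) = 10.8678%
α = Rp − E[R] = 16.8% − 10.8678% = 5.9322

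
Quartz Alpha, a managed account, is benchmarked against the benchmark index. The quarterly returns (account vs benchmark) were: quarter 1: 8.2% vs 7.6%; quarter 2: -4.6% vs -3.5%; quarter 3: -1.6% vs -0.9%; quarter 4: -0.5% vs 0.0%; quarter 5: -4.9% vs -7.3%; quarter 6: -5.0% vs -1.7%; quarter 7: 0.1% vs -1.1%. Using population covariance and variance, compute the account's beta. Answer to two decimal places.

0.95

r̄p = -1.1857%,  r̄m = -0.9857%
Cov = Σ(rp − r̄p)(rm − r̄m) / 7 = 16.5484
Var(rm) = Σ(rm − r̄m)² / 7 = 17.3441
β = Cov / Var = 16.5484 / 17.3441 = 0.9541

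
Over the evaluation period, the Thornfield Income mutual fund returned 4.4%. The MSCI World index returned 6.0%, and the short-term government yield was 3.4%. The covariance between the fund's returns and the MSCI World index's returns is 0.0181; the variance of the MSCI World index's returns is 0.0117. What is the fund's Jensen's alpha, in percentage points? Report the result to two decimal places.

-3.02

β = Cov / Var = 0.0181 / 0.0117 = 1.5470
E[R] = Rf + β(Rm − Rf) = 3.4% + 1.5470 × (6.0% − 3.4%) = 7.4222%
α = Rp − E[R] = 4.4% − 7.4222% = -3.0222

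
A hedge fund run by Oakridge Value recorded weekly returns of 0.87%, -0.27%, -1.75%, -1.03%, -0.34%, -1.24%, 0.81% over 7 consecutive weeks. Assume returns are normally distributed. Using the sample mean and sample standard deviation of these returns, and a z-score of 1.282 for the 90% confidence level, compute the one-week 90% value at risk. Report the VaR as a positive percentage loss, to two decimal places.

Mean return r̄ = -2.950 / 7 = -0.4214%
Sample σ = √[Σ(r − r̄)² / 6] = √[6.0193 / 6] = √1.0032 = 1.0016%
VaR = −(r̄ − z·σ) = −(-0.4214 − 1.282 × 1.0016) = −(-1.7055) = 1.7055%

1.71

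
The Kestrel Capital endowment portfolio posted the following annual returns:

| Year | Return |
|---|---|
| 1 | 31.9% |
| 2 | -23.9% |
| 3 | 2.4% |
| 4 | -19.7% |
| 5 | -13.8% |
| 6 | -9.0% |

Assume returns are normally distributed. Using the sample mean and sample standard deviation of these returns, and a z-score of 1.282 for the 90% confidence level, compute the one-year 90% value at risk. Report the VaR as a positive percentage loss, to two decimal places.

Mean return r̄ = -32.10 / 6 = -5.3500%
Σ(r − r̄)² = (31.9 − (-5.3500))² + (-23.9 − (-5.3500))² + … = 2082.3750
σ = √[2082.3750 / 5] = 20.4077%
VaR = −(r̄ − z·σ) = −(-5.3500 − 1.282 × 20.4077) = −(-31.5127) = 31.5127%

31.51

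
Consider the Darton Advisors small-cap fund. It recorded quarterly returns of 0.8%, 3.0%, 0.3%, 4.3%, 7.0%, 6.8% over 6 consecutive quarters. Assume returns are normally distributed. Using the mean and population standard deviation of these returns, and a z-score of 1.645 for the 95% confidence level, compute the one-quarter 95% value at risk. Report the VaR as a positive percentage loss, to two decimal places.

μ = (0.8 + 3 + 0.3 + 4.3 + 7 + 6.8) / 6 = 22.20 / 6 = 3.7000%
Σ(r − μ)² = 41.3200; population σ = √(41.3200/6) = 2.6242%
VaR = −(μ − z·σ) = −(3.7000 − 1.645 × 2.6242) = −(-0.6168) = 0.6168%

0.62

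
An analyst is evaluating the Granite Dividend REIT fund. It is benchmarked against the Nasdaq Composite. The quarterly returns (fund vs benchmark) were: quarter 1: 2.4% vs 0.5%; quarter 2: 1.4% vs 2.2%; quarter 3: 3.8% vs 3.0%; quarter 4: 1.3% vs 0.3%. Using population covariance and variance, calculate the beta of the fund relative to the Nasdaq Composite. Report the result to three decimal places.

0.525

r̄p = 2.2250%,  r̄m = 1.5000%
Cov = Σ(rp − r̄p)(rm − r̄m) / 4 = 0.6800
Var(rm) = Σ(rm − r̄m)² / 4 = 1.2950
β = Cov / Var = 0.6800 / 1.2950 = 0.5251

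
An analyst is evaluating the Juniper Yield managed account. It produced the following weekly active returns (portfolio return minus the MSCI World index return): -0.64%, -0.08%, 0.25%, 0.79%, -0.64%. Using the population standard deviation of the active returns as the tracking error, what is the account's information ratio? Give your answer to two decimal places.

Mean return μ = -0.320 / 5 = -0.0640%
Population std dev = √[1.4917 / 5] = 0.5462%
IR = μ / tracking error = -0.0640 / 0.5462 = -0.1172

-0.12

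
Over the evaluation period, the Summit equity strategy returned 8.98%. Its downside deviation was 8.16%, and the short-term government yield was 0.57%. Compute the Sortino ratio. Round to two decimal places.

1.03

Sortino = (Rp − Rf) / σd = (8.98% − 0.57%) / 8.16% = 8.41% / 8.16% = 1.0306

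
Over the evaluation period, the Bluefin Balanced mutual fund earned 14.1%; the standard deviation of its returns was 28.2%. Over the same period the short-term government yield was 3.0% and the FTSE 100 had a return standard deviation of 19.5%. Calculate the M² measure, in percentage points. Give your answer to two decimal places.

10.68

Sharpe = (Rp − Rf) / σp = (14.1% − 3.0%) / 28.2% = 0.3936
M² = Rf + Sharpe × σm = 3.0% + 0.3936 × 19.5% = 10.6752%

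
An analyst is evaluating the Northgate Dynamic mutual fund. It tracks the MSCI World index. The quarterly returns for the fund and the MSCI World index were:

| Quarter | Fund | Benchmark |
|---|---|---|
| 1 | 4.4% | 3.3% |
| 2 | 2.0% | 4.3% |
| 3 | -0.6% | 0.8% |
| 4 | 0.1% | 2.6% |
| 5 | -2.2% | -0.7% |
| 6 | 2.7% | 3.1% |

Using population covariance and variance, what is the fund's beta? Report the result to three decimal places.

r̄p = 1.0667%,  r̄m = 2.2333%
Cov = Σ(rp − r̄p)(rm − r̄m) / 6 = 3.0861
Var(rm) = Σ(rm − r̄m)² / 6 = 2.8256
β = Cov / Var = 3.0861 / 2.8256 = 1.0922

1.092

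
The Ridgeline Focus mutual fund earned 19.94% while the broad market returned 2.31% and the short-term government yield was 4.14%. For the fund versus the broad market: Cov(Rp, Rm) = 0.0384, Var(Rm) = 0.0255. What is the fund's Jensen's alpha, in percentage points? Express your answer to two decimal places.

β = Cov / Var = 0.0384 / 0.0255 = 1.5059
E[R] = Rf + β(Rm − Rf) = 4.14% + 1.5059 × (2.31% − 4.14%) = 1.3842%
α = Rp − E[R] = 19.94% − 1.3842% = 18.5558

18.56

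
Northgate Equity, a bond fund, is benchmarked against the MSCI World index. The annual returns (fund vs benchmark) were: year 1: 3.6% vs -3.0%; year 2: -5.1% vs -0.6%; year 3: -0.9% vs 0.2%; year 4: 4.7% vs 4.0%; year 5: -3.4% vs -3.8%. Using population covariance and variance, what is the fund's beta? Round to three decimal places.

0.611

r̄p = -0.2200%,  r̄m = -0.6400%
Cov = Σ(rp − r̄p)(rm − r̄m) / 5 = 4.6192
Var(rm) = Σ(rm − r̄m)² / 5 = 7.5584
β = Cov / Var = 4.6192 / 7.5584 = 0.6111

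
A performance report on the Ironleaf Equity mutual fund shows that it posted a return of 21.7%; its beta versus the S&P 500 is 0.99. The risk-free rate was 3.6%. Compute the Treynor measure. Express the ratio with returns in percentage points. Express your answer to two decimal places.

18.28

Treynor = (Rp − Rf) / β = (21.7% − 3.6%) / 0.99 = 18.10 / 0.99 = 18.2828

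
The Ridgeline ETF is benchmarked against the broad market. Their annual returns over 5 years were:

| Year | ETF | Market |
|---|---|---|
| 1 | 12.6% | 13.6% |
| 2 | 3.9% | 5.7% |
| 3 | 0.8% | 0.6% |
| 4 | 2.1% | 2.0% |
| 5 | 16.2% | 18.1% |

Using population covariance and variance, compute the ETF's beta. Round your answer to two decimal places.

r̄p = 7.1200%,  r̄m = 8.0000%
Cov = Σ(rp − r̄p)(rm − r̄m) / 5 = 41.3380
Var(rm) = Σ(rm − r̄m)² / 5 = 45.8840
β = Cov / Var = 41.3380 / 45.8840 = 0.9009

0.90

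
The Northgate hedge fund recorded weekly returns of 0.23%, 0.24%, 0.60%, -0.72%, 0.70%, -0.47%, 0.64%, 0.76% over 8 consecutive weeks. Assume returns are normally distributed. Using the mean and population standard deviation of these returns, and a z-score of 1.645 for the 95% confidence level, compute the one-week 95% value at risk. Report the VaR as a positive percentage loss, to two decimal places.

Mean return r̄ = 1.980 / 8 = 0.2475%
Population std dev = √[2.1970 / 8] = 0.5240%
VaR = −(r̄ − z·σ) = −(0.2475 − 1.645 × 0.5240) = −(-0.6145) = 0.6145%

0.61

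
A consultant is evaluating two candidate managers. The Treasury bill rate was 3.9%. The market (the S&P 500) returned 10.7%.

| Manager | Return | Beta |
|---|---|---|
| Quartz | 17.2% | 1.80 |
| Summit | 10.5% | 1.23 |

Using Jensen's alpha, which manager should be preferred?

Quartz

Quartz: α = 17.2% − [3.9% + 1.80 × (10.7% − 3.9%)] = 1.060
Summit: α = 10.5% − [3.9% + 1.23 × (10.7% − 3.9%)] = -1.764
Highest: Quartz (1.060).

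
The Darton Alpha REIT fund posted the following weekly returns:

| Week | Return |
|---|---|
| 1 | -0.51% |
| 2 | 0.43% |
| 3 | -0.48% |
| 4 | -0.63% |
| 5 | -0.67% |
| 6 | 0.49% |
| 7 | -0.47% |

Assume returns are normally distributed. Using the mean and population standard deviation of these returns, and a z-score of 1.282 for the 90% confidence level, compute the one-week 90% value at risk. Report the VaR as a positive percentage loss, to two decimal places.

μ = (-0.51 + 0.43 − 0.48 − 0.63 − 0.67 + 0.49 − 0.47) / 7 = -0.2629%
Σ(r − μ)² = (-0.51 − (-0.2629))² + (0.43 − (-0.2629))² + (-0.48 − (-0.2629))² + … = 1.4985
population σ = √(1.4985 / 7) = √0.2141 = 0.4627%
VaR = −(μ − z·σ) = −(-0.2629 − 1.282 × 0.4627) = −(-0.8561) = 0.8561%

0.86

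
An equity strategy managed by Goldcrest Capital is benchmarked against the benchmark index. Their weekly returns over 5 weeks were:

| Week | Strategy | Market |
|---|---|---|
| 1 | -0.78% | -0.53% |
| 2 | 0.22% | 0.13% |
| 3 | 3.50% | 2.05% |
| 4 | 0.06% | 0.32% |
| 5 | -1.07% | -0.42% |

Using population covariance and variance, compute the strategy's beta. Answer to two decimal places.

r̄p = 0.3860%,  r̄m = 0.3100%
Cov = Σ(rp − r̄p)(rm − r̄m) / 5 = 1.4975
Var(rm) = Σ(rm − r̄m)² / 5 = 0.8597
β = Cov / Var = 1.4975 / 0.8597 = 1.7419

1.74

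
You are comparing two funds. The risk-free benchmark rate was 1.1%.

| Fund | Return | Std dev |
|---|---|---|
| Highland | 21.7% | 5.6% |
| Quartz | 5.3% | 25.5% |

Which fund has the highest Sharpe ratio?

Highland

Highland: Sharpe ratio = (21.7% − 1.1%) / 5.6% = 3.679
Quartz: Sharpe ratio = (5.3% − 1.1%) / 25.5% = 0.165
Highest: Highland (3.679).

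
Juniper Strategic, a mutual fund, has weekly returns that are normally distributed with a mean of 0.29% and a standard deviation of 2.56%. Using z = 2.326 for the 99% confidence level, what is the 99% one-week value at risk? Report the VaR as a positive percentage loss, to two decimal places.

5.66

VaR (as % loss) = −(μ − z·σ) = −(0.29% − 2.326 × 2.56%) = −(-5.66456%) = 5.66456%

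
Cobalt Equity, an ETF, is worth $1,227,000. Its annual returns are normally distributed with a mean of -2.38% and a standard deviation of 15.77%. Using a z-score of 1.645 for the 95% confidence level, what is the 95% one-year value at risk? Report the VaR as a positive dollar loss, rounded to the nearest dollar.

$347,507

Return at the 95% tail: μ − z·σ = -2.38% − 1.645 × 15.77% = -2.38 − 25.94165 = -28.32165%
VaR = −(-28.32165%) × $1,227,000 = 28.32165% × $1,227,000 = $347,507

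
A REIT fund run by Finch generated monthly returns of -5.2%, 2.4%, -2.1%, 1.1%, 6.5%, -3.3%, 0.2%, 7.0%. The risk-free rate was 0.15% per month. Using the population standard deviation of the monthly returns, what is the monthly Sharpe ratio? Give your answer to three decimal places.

μ = (-5.2 + 2.4 − 2.1 + 1.1 + 6.5 − 3.3 + 0.2 + 7) / 8 = 0.8250%
Σ(r − μ)² = 135.1550; population σ = √(135.1550/8) = 4.1103%
Sharpe = (μ − rf) / σ = (0.8250 − 0.15) / 4.1103 = 0.6750 / 4.1103 = 0.1642

0.164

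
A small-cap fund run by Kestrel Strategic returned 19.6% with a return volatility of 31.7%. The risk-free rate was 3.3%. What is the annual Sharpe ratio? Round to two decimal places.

0.51

Sharpe = (Rp − Rf) / σp = (19.6% − 3.3%) / 31.7% = 16.30% / 31.7% = 0.5142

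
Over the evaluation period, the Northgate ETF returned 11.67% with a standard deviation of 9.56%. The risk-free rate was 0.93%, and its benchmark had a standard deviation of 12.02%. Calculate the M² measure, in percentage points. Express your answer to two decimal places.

Sharpe = (Rp − Rf) / σp = (11.67% − 0.93%) / 9.56% = 1.1234
M² = Rf + Sharpe × σm = 0.93% + 1.1234 × 12.02% = 14.4333%

14.43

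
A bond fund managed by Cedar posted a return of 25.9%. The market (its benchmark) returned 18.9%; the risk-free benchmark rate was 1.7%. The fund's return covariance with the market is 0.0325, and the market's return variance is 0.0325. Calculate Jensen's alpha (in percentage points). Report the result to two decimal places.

7.00

β = Cov / Var = 0.0325 / 0.0325 = 1.0000
E[R] = Rf + β(Rm − Rf) = 1.7% + 1.0000 × (18.9% − 1.7%) = 18.9000%
α = Rp − E[R] = 25.9% − 18.9000% = 7.0000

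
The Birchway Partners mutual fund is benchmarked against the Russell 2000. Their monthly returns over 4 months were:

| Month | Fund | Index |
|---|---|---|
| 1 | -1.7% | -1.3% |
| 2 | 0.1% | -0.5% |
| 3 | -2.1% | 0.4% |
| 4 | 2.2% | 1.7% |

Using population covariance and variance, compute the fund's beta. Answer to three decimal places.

1.041

r̄p = -0.3750%,  r̄m = 0.0750%
Cov = Σ(rp − r̄p)(rm − r̄m) / 4 = 1.2931
Var(rm) = Σ(rm − r̄m)² / 4 = 1.2419
β = Cov / Var = 1.2931 / 1.2419 = 1.0412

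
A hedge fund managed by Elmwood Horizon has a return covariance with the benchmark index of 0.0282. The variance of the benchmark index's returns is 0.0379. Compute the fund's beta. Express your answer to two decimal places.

0.74

β = Cov(Rp, Rm) / Var(Rm) = 0.0282 / 0.0379 = 0.7441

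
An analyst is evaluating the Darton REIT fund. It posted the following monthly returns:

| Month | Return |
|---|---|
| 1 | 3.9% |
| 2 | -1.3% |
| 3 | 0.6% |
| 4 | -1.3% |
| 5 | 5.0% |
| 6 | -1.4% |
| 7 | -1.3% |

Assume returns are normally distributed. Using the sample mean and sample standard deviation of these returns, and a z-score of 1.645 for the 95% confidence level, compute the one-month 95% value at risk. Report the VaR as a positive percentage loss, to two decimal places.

r̄ = (3.9 − 1.3 + 0.6 − 1.3 + 5 − 1.4 − 1.3) / 7 = 4.20 / 7 = 0.6000%
Sample std dev = √[45.0800 / 6] = 2.7410%
VaR = −(r̄ − z·σ) = −(0.6000 − 1.645 × 2.7410) = −(-3.9089) = 3.9089%

3.91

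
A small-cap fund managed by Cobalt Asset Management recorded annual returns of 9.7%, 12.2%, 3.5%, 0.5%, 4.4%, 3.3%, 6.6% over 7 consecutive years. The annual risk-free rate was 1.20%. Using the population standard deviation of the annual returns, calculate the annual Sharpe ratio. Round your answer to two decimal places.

1.21

r̄ = (9.7 + 12.2 + 3.5 + 0.5 + 4.4 + 3.3 + 6.6) / 7 = 5.7429%
Population σ = √[Σ(r − r̄)² / 7] = √[98.3771 / 7] = √14.0539 = 3.7489%
Sharpe = (r̄ − rf) / σ = (5.7429 − 1.2) / 3.7489 = 4.5429 / 3.7489 = 1.2118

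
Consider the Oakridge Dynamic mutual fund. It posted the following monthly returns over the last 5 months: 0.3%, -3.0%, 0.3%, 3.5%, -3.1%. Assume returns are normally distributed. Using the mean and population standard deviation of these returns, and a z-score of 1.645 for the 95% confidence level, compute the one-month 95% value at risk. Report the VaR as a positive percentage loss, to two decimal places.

4.45

Mean return r̄ = -2.00 / 5 = -0.4000%
Population σ = √[Σ(r − r̄)² / 5] = √[30.2400 / 5] = √6.0480 = 2.4593%
VaR = −(r̄ − z·σ) = −(-0.4000 − 1.645 × 2.4593) = −(-4.4455) = 4.4455%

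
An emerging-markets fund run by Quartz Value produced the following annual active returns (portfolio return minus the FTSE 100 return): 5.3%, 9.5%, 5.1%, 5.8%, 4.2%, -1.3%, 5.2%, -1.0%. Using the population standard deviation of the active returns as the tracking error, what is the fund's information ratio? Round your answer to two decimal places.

1.22

μ = (5.3 + 9.5 + 5.1 + 5.8 + 4.2 − 1.3 + 5.2 − 1) / 8 = 4.1000%
Σ(r − μ)² = 90.8800; population σ = √(90.8800/8) = 3.3705%
IR = μ / tracking error = 4.1000 / 3.3705 = 1.2164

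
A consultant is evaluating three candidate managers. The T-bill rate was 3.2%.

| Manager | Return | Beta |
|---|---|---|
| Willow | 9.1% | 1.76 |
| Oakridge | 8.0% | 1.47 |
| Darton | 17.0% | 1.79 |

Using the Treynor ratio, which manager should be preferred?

Darton

Willow: Treynor = (9.1% − 3.2%) / 1.76 = 3.352
Oakridge: Treynor = (8.0% − 3.2%) / 1.47 = 3.265
Darton: Treynor = (17.0% − 3.2%) / 1.79 = 7.709
Highest: Darton (7.709).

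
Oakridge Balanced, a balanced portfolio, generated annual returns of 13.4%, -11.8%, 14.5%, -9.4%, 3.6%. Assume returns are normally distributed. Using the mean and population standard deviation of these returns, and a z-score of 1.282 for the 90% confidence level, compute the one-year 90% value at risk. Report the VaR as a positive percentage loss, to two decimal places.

r̄ = (13.4 − 11.8 + 14.5 − 9.4 + 3.6) / 5 = 2.0600%
Population std dev = √[609.1520 / 5] = 11.0377%
VaR = −(r̄ − z·σ) = −(2.0600 − 1.282 × 11.0377) = −(-12.0903) = 12.0903%

12.09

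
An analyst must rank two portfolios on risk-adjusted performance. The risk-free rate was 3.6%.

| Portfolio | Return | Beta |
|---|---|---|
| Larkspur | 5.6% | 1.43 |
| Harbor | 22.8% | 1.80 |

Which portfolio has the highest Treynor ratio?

Larkspur: Treynor = (5.6% − 3.6%) / 1.43 = 1.399
Harbor: Treynor = (22.8% − 3.6%) / 1.80 = 10.667
Highest: Harbor (10.667).

Harbor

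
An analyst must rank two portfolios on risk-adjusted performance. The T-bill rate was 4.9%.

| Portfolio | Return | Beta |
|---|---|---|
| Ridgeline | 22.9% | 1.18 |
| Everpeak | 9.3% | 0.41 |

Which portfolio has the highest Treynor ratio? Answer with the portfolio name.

Ridgeline

Ridgeline: Treynor = (22.9% − 4.9%) / 1.18 = 15.254
Everpeak: Treynor = (9.3% − 4.9%) / 0.41 = 10.732
Highest: Ridgeline (15.254).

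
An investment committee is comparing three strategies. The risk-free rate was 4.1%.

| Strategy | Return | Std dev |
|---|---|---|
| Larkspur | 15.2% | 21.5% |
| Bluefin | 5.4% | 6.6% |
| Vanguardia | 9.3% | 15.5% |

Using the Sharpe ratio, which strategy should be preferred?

Larkspur

Larkspur: Sharpe ratio = (15.2% − 4.1%) / 21.5% = 0.516
Bluefin: Sharpe ratio = (5.4% − 4.1%) / 6.6% = 0.197
Vanguardia: Sharpe ratio = (9.3% − 4.1%) / 15.5% = 0.335
Highest: Larkspur (0.516).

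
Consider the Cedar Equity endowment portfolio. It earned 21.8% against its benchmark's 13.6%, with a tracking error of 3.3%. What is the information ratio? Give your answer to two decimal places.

2.48

IR = (Rp − Rb) / TE = (21.8% − 13.6%) / 3.3% = 8.20% / 3.3% = 2.4848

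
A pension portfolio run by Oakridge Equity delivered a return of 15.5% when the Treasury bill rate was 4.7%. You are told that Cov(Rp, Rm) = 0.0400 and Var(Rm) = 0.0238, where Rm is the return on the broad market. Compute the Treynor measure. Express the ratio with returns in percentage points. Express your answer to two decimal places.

6.43

β = Cov / Var = 0.0400 / 0.0238 = 1.6807
Treynor = (Rp − Rf) / β = (15.5% − 4.7%) / 1.6807 = 10.80 / 1.6807 = 6.4259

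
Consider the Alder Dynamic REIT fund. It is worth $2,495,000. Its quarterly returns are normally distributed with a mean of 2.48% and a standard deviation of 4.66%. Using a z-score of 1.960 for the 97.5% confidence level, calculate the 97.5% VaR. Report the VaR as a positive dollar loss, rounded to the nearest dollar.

Return at the 97.5% tail: μ − z·σ = 2.48% − 1.960 × 4.66% = 2.48 − 9.1336 = -6.6536%
VaR = −(-6.6536%) × $2,495,000 = 6.6536% × $2,495,000 = $166,007

$166,007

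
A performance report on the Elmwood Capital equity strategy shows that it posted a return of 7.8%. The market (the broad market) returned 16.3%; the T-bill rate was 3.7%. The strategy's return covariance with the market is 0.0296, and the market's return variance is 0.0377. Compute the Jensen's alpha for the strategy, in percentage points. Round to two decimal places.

β = Cov / Var = 0.0296 / 0.0377 = 0.7851
E[R] = Rf + β(Rm − Rf) = 3.7% + 0.7851 × (16.3% − 3.7%) = 13.5923%
α = Rp − E[R] = 7.8% − 13.5923% = -5.7923

-5.79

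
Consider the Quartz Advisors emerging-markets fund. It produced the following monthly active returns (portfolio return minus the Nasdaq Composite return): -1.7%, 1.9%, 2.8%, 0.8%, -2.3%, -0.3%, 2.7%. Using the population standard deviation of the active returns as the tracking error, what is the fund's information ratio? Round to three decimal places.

Mean return r̄ = 3.90 / 7 = 0.5571%
Population std dev = √[25.4771 / 7] = 1.9078%
IR = r̄ / tracking error = 0.5571 / 1.9078 = 0.2920

0.292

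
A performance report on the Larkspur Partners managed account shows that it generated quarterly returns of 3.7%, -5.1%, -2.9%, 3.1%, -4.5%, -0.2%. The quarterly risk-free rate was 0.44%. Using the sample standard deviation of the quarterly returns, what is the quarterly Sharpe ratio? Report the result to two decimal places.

-0.37

r̄ = (3.7 − 5.1 − 2.9 + 3.1 − 4.5 − 0.2) / 6 = -0.9833%
Sample std dev = √[72.2083 / 5] = 3.8002%
Sharpe = (r̄ − rf) / σ = (-0.9833 − 0.44) / 3.8002 = -1.4233 / 3.8002 = -0.3745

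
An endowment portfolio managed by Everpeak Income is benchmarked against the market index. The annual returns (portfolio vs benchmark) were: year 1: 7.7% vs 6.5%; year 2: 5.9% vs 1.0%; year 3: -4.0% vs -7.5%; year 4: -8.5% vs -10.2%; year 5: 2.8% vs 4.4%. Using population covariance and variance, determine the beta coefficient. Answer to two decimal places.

0.88

r̄p = 0.7800%,  r̄m = -1.1600%
Cov = Σ(rp − r̄p)(rm − r̄m) / 5 = 37.8988
Var(rm) = Σ(rm − r̄m)² / 5 = 43.2344
β = Cov / Var = 37.8988 / 43.2344 = 0.8766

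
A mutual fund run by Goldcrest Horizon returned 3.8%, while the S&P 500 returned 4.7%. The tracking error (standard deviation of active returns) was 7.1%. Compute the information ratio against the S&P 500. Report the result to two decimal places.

IR = (Rp − Rb) / TE = (3.8% − 4.7%) / 7.1% = -0.90% / 7.1% = -0.1268

-0.13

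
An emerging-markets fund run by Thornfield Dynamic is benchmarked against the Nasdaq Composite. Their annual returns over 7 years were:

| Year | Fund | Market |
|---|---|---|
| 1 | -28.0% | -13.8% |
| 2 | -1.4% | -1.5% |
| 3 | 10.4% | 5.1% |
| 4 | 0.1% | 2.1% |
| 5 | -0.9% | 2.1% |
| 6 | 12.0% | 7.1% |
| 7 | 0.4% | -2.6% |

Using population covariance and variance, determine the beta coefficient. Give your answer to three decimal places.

r̄p = -1.0571%,  r̄m = -0.2143%
Cov = Σ(rp − r̄p)(rm − r̄m) / 7 = 74.6335
Var(rm) = Σ(rm − r̄m)² / 7 = 40.6241
β = Cov / Var = 74.6335 / 40.6241 = 1.8372

1.837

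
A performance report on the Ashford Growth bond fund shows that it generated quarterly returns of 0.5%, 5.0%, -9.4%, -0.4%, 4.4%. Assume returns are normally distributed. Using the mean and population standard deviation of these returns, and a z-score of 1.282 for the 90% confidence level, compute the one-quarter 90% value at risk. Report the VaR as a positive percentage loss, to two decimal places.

Mean return r̄ = 0.10 / 5 = 0.0200%
Σ(r − r̄)² = 133.1280; population σ = √(133.1280/5) = 5.1600%
VaR = −(r̄ − z·σ) = −(0.0200 − 1.282 × 5.1600) = −(-6.5951) = 6.5951%

6.60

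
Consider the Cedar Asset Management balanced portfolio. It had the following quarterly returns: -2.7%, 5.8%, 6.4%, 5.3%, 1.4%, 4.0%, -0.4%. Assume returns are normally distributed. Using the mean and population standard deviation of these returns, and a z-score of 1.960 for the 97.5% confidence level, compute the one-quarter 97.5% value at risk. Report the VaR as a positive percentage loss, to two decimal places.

Mean return r̄ = 19.80 / 7 = 2.8286%
Σ(r − r̄)² = 72.0943; population σ = √(72.0943/7) = 3.2092%
VaR = −(r̄ − z·σ) = −(2.8286 − 1.960 × 3.2092) = −(-3.4614) = 3.4614%

3.46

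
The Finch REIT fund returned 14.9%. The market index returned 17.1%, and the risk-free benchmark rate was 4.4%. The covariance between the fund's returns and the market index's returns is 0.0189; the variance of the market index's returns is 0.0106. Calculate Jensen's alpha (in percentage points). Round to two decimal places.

β = Cov / Var = 0.0189 / 0.0106 = 1.7830
E[R] = Rf + β(Rm − Rf) = 4.4% + 1.7830 × (17.1% − 4.4%) = 27.0441%
α = Rp − E[R] = 14.9% − 27.0441% = -12.1441

-12.14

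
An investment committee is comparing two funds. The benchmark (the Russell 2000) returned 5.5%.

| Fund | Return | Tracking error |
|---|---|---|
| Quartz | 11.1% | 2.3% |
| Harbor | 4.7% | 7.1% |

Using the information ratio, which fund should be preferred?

Quartz: IR = (11.1% − 5.5%) / 2.3% = 2.435
Harbor: IR = (4.7% − 5.5%) / 7.1% = -0.113
Highest: Quartz (2.435).

Quartz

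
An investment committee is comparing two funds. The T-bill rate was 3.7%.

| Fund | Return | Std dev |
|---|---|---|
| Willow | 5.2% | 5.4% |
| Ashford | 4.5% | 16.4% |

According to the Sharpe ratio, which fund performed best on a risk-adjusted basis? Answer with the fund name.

Willow: Sharpe ratio = (5.2% − 3.7%) / 5.4% = 0.278
Ashford: Sharpe ratio = (4.5% − 3.7%) / 16.4% = 0.049
Highest: Willow (0.278).

Willow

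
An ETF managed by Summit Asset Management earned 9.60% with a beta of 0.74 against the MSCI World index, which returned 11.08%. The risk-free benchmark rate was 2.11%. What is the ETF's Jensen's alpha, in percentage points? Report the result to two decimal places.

CAPM expected return = Rf + β(Rm − Rf) = 2.11% + 0.74 × (11.08% − 2.11%) = 2.11 + 0.74 × 8.97 = 8.7478%
Jensen's α = Rp − E[R] = 9.60% − 8.7478% = 0.8522

0.85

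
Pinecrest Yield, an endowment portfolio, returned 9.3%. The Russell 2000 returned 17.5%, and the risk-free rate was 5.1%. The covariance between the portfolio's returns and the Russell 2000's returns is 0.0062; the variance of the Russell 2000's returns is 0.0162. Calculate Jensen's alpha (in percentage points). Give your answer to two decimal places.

β = Cov / Var = 0.0062 / 0.0162 = 0.3827
E[R] = Rf + β(Rm − Rf) = 5.1% + 0.3827 × (17.5% − 5.1%) = 9.8455%
α = Rp − E[R] = 9.3% − 9.8455% = -0.5455

-0.55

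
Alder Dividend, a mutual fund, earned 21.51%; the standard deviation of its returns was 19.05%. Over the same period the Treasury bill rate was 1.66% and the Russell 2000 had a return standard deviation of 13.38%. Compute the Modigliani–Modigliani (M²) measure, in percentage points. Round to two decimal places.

Sharpe = (Rp − Rf) / σp = (21.51% − 1.66%) / 19.05% = 1.0420
M² = Rf + Sharpe × σm = 1.66% + 1.0420 × 13.38% = 15.6020%

15.60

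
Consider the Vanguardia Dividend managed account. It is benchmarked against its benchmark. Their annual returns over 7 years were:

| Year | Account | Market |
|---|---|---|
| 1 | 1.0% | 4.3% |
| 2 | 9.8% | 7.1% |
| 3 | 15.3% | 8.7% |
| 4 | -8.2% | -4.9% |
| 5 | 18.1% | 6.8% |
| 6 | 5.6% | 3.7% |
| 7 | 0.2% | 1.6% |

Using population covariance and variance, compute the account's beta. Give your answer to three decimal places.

r̄p = 5.9714%,  r̄m = 3.9000%
Cov = Σ(rp − r̄p)(rm − r̄m) / 7 = 32.6100
Var(rm) = Σ(rm − r̄m)² / 7 = 17.8029
β = Cov / Var = 32.6100 / 17.8029 = 1.8317

1.832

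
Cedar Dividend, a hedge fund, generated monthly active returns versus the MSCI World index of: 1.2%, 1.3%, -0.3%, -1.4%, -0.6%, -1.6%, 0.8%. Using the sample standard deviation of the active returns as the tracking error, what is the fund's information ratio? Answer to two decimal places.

-0.07

r̄ = (1.2 + 1.3 − 0.3 − 1.4 − 0.6 − 1.6 + 0.8) / 7 = -0.0857%
Σ(r − r̄)² = (1.2 − (-0.0857))² + (1.3 − (-0.0857))² + … = 8.6886
σ = √[8.6886 / 6] = 1.2034%
IR = r̄ / tracking error = -0.0857 / 1.2034 = -0.0712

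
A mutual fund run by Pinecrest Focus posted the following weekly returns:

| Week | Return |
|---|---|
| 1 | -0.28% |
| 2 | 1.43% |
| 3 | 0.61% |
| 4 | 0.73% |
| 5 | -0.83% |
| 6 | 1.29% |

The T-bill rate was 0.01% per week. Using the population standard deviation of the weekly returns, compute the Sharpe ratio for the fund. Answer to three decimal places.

0.595

Mean return r̄ = 2.950 / 6 = 0.4917%
Σ(r − r̄)² = (-0.28 − 0.4917)² + (1.43 − 0.4917)² + … = 3.9309
population σ = √(3.9309 / 6) = √0.6552 = 0.8094%
Sharpe = (r̄ − rf) / σ = (0.4917 − 0.01) / 0.8094 = 0.4817 / 0.8094 = 0.5951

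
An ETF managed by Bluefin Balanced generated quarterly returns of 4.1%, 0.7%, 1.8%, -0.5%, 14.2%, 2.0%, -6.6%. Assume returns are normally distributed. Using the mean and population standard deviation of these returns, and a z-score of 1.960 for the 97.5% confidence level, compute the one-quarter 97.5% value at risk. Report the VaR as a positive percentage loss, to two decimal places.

r̄ = (4.1 + 0.7 + 1.8 − 0.5 + 14.2 + 2 − 6.6) / 7 = 15.70 / 7 = 2.2429%
Σ(r − r̄)² = 234.7771; population σ = √(234.7771/7) = 5.7913%
VaR = −(r̄ − z·σ) = −(2.2429 − 1.960 × 5.7913) = −(-9.1080) = 9.1080%

9.11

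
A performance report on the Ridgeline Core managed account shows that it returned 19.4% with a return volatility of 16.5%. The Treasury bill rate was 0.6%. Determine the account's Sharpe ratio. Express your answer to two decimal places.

1.14

Sharpe = (Rp − Rf) / σp = (19.4% − 0.6%) / 16.5% = 18.80% / 16.5% = 1.1394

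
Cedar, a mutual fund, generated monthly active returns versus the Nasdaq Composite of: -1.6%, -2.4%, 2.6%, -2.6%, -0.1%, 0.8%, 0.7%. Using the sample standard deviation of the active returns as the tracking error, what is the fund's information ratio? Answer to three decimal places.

-0.194

r̄ = (-1.6 − 2.4 + 2.6 − 2.6 − 0.1 + 0.8 + 0.7) / 7 = -0.3714%
Σ(r − r̄)² = (-1.6 − (-0.3714))² + (-2.4 − (-0.3714))² + … = 22.0143
σ = √[22.0143 / 6] = 1.9155%
IR = r̄ / tracking error = -0.3714 / 1.9155 = -0.1939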